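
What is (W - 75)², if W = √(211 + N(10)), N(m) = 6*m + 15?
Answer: (75 - √286)² ≈ 3374.3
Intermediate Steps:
N(m) = 15 + 6*m
W = √286 (W = √(211 + (15 + 6*10)) = √(211 + (15 + 60)) = √(211 + 75) = √286 ≈ 16.912)
(W - 75)² = (√286 - 75)² = (-75 + √286)²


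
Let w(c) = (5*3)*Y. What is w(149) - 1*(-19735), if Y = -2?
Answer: 19705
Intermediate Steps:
w(c) = -30 (w(c) = (5*3)*(-2) = 15*(-2) = -30)
w(149) - 1*(-19735) = -30 - 1*(-19735) = -30 + 19735 = 19705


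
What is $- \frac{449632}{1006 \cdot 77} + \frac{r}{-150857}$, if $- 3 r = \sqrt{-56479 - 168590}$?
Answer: $- \frac{224816}{38731} + \frac{i \sqrt{225069}}{452571} \approx -5.8046 + 0.0010483 i$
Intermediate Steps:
$r = - \frac{i \sqrt{225069}}{3}$ ($r = - \frac{\sqrt{-56479 - 168590}}{3} = - \frac{\sqrt{-225069}}{3} = - \frac{i \sqrt{225069}}{3} \approx - 158.14 i$)
$- \frac{449632}{1006 \cdot 77} + \frac{r}{-150857} = - \frac{449632}{1006 \cdot 77} + \frac{\left(- \frac{1}{3}\right) i \sqrt{225069}}{-150857} = - \frac{449632}{77462} + - \frac{i \sqrt{225069}}{3} \left(- \frac{1}{150857}\right) = \left(-449632\right) \frac{1}{77462} + \frac{i \sqrt{225069}}{452571} = - \frac{224816}{38731} + \frac{i \sqrt{225069}}{452571}$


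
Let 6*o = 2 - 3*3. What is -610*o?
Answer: 2135/3 ≈ 711.67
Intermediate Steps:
o = -7/6 (o = (2 - 3*3)/6 = (2 - 9)/6 = (1/6)*(-7) = -7/6 ≈ -1.1667)
-610*o = -610*(-7/6) = 2135/3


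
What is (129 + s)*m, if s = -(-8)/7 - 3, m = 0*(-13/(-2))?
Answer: 0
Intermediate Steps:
m = 0 (m = 0*(-13*(-½)) = 0*(13/2) = 0)
s = -13/7 (s = -(-8)/7 - 3 = -4*(-2/7) - 3 = 8/7 - 3 = -13/7 ≈ -1.8571)
(129 + s)*m = (129 - 13/7)*0 = (890/7)*0 = 0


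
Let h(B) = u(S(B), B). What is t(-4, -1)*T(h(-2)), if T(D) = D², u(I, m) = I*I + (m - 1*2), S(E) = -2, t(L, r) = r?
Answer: 0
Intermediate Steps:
u(I, m) = -2 + m + I² (u(I, m) = I² + (m - 2) = I² + (-2 + m) = -2 + m + I²)
h(B) = 2 + B (h(B) = -2 + B + (-2)² = -2 + B + 4 = 2 + B)
t(-4, -1)*T(h(-2)) = -(2 - 2)² = -1*0² = -1*0 = 0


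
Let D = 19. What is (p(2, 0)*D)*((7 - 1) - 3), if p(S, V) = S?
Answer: 114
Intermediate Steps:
(p(2, 0)*D)*((7 - 1) - 3) = (2*19)*((7 - 1) - 3) = 38*(6 - 3) = 38*3 = 114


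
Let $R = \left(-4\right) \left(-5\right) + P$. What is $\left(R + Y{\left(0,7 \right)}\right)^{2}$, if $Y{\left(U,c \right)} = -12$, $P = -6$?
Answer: $4$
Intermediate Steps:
$R = 14$ ($R = \left(-4\right) \left(-5\right) - 6 = 20 - 6 = 14$)
$\left(R + Y{\left(0,7 \right)}\right)^{2} = \left(14 - 12\right)^{2} = 2^{2} = 4$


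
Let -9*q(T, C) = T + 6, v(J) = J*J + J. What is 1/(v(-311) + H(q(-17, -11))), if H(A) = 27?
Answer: 1/96437 ≈ 1.0369e-5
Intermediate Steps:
v(J) = J + J**2 (v(J) = J**2 + J = J + J**2)
q(T, C) = -2/3 - T/9 (q(T, C) = -(T + 6)/9 = -(6 + T)/9 = -2/3 - T/9)
1/(v(-311) + H(q(-17, -11))) = 1/(-311*(1 - 311) + 27) = 1/(-311*(-310) + 27) = 1/(96410 + 27) = 1/96437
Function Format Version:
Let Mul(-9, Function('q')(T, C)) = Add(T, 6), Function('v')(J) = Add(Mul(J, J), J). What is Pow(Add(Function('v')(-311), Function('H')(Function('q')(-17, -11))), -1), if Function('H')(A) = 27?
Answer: Rational(1, 96437) ≈ 1.0369e-5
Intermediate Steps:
Function('v')(J) = Add(J, Pow(J, 2)) (Function('v')(J) = Add(Pow(J, 2), J) = Add(J, Pow(J, 2)))
Function('q')(T, C) = Add(Rational(-2, 3), Mul(Rational(-1, 9), T)) (Function('q')(T, C) = Mul(Rational(-1, 9), Add(T, 6)) = Mul(Rational(-1, 9), Add(6, T)) = Add(Rational(-2, 3), Mul(Rational(-1, 9), T)))
Pow(Add(Function('v')(-311), Function('H')(Function('q')(-17, -11))), -1) = Pow(Add(Mul(-311, Add(1, -311)), 27), -1) = Pow(Add(Mul(-311, -310), 27), -1) = Pow(Add(96410, 27), -1) = Pow(96437, -1) = Rational(1, 96437)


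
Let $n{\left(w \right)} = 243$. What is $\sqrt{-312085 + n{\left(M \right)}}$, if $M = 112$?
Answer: $i \sqrt{311842} \approx 558.43 i$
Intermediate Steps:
$\sqrt{-312085 + n{\left(M \right)}} = \sqrt{-312085 + 243} = \sqrt{-311842} = i \sqrt{311842}$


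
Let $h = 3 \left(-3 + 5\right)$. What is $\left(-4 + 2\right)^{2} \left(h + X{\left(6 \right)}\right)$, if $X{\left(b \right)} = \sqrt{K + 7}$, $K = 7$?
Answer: $24 + 4 \sqrt{14} \approx 38.967$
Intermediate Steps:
$X{\left(b \right)} = \sqrt{14}$ ($X{\left(b \right)} = \sqrt{7 + 7} = \sqrt{14}$)
$h = 6$ ($h = 3 \cdot 2 = 6$)
$\left(-4 + 2\right)^{2} \left(h + X{\left(6 \right)}\right) = \left(-4 + 2\right)^{2} \left(6 + \sqrt{14}\right) = \left(-2\right)^{2} \left(6 + \sqrt{14}\right) = 4 \left(6 + \sqrt{14}\right) = 24 + 4 \sqrt{14}$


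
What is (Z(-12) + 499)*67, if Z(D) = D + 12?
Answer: 33433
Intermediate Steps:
Z(D) = 12 + D
(Z(-12) + 499)*67 = ((12 - 12) + 499)*67 = (0 + 499)*67 = 499*67 = 33433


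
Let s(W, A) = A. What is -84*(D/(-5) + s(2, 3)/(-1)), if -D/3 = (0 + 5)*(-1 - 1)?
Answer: 756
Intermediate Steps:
D = 30 (D = -3*(0 + 5)*(-1 - 1) = -15*(-2) = -3*(-10) = 30)
-84*(D/(-5) + s(2, 3)/(-1)) = -84*(30/(-5) + 3/(-1)) = -84*(30*(-⅕) + 3*(-1)) = -84*(-6 - 3) = -84*(-9) = 756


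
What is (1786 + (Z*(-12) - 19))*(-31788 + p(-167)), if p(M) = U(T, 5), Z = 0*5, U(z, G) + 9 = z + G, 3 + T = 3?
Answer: -56176464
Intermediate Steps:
T = 0 (T = -3 + 3 = 0)
U(z, G) = -9 + G + z (U(z, G) = -9 + (z + G) = -9 + (G + z) = -9 + G + z)
Z = 0
p(M) = -4 (p(M) = -9 + 5 + 0 = -4)
(1786 + (Z*(-12) - 19))*(-31788 + p(-167)) = (1786 + (0*(-12) - 19))*(-31788 - 4) = (1786 + (0 - 19))*(-31792) = (1786 - 19)*(-31792) = 1767*(-31792) = -56176464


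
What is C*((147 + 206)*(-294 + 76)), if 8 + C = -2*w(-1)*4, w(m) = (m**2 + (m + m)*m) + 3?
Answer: 4309424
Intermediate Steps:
w(m) = 3 + 3*m**2 (w(m) = (m**2 + (2*m)*m) + 3 = (m**2 + 2*m**2) + 3 = 3*m**2 + 3 = 3 + 3*m**2)
C = -56 (C = -8 - 2*(3 + 3*(-1)**2)*4 = -8 - 2*(3 + 3*1)*4 = -8 - 2*(3 + 3)*4 = -8 - 2*6*4 = -8 - 12*4 = -8 - 48 = -56)
C*((147 + 206)*(-294 + 76)) = -56*(147 + 206)*(-294 + 76) = -19768*(-218) = -56*(-76954) = 4309424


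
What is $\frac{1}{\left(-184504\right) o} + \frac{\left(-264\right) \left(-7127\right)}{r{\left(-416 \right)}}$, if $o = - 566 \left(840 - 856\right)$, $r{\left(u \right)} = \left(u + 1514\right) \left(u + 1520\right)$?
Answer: $\frac{32747764026605}{21098053064448} \approx 1.5522$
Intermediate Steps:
$r{\left(u \right)} = \left(1514 + u\right) \left(1520 + u\right)$
$o = 9056$ ($o = \left(-566\right) \left(-16\right) = 9056$)
$\frac{1}{\left(-184504\right) o} + \frac{\left(-264\right) \left(-7127\right)}{r{\left(-416 \right)}} = \frac{1}{\left(-184504\right) 9056} + \frac{\left(-264\right) \left(-7127\right)}{2301280 + \left(-416\right)^{2} + 3034 \left(-416\right)} = \left(- \frac{1}{184504}\right) \frac{1}{9056} + \frac{1881528}{2301280 + 173056 - 1262144} = - \frac{1}{1670868224} + \frac{1881528}{1212192} = - \frac{1}{1670868224} + 1881528 \cdot \frac{1}{1212192} = - \frac{1}{1670868224} + \frac{78397}{50508} = \frac{32747764026605}{21098053064448}$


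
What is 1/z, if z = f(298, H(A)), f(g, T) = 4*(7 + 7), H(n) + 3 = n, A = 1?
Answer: 1/56 ≈ 0.017857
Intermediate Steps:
H(n) = -3 + n
f(g, T) = 56 (f(g, T) = 4*14 = 56)
z = 56
1/z = 1/56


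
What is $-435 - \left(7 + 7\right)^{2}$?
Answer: $-631$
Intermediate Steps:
$-435 - \left(7 + 7\right)^{2} = -435 - 14^{2} = -435 - 196 = -631$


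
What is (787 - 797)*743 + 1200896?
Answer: 1193466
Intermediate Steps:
(787 - 797)*743 + 1200896 = -10*743 + 1200896 = -7430 + 1200896 = 1193466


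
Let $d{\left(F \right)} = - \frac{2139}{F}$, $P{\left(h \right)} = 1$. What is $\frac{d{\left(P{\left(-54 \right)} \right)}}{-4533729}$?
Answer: $\frac{713}{1511243} \approx 0.0004718$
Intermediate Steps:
$\frac{d{\left(P{\left(-54 \right)} \right)}}{-4533729} = \frac{\left(-2139\right) 1^{-1}}{-4533729} = \left(-2139\right) 1 \left(- \frac{1}{4533729}\right) = \left(-2139\right) \left(- \frac{1}{4533729}\right) = \frac{713}{1511243}$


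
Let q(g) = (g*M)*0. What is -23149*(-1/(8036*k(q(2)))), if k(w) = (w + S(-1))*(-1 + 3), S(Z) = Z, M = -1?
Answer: -3307/2296 ≈ -1.4403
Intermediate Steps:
q(g) = 0 (q(g) = (g*(-1))*0 = -g*0 = 0)
k(w) = -2 + 2*w (k(w) = (w - 1)*(-1 + 3) = (-1 + w)*2 = -2 + 2*w)
-23149*(-1/(8036*k(q(2)))) = -23149*(-1/(8036*(-2 + 2*0))) = -23149*(-1/(8036*(-2 + 0))) = -23149/((-2*(-8036))) = -23149/16072 = -23149*1/16072 = -3307/2296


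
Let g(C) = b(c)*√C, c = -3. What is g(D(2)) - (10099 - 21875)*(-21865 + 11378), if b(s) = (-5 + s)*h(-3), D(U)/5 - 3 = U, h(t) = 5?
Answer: -123495112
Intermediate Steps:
D(U) = 15 + 5*U
b(s) = -25 + 5*s (b(s) = (-5 + s)*5 = -25 + 5*s)
g(C) = -40*√C (g(C) = (-25 + 5*(-3))*√C = (-25 - 15)*√C = -40*√C)
g(D(2)) - (10099 - 21875)*(-21865 + 11378) = -40*√(15 + 5*2) - (10099 - 21875)*(-21865 + 11378) = -40*√(15 + 10) - (-11776)*(-10487) = -40*√25 - 1*123494912 = -40*5 - 123494912 = -200 - 123494912 = -123495112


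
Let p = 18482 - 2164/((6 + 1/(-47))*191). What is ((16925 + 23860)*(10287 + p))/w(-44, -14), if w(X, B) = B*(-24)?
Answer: 2998589508735/858736 ≈ 3.4919e+6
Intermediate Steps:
w(X, B) = -24*B
p = 991845714/53671 (p = 18482 - 2164/((6 - 1/47)*191) = 18482 - 2164/((281/47)*191) = 18482 - 2164/53671/47 = 18482 - 2164*47/53671 = 18482 - 1*101708/53671 = 18482 - 101708/53671 = 991845714/53671 ≈ 18480.)
((16925 + 23860)*(10287 + p))/w(-44, -14) = ((16925 + 23860)*(10287 + 991845714/53671))/((-24*(-14))) = (40785*(1543959291/53671))/336 = (62970379683435/53671)*(1/336) = 2998589508735/858736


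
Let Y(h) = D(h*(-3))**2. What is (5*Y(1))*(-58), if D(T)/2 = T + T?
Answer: -41760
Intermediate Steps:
D(T) = 4*T (D(T) = 2*(T + T) = 2*(2*T) = 4*T)
Y(h) = 144*h**2 (Y(h) = (4*(h*(-3)))**2 = (4*(-3*h))**2 = (-12*h)**2 = 144*h**2)
(5*Y(1))*(-58) = (5*(144*1**2))*(-58) = (5*(144*1))*(-58) = (5*144)*(-58) = 720*(-58) = -41760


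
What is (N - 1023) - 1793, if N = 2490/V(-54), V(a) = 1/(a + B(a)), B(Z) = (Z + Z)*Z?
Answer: 14384404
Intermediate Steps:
B(Z) = 2*Z² (B(Z) = (2*Z)*Z = 2*Z²)
V(a) = 1/(a + 2*a²)
N = 14387220 (N = 2490/((1/((-54)*(1 + 2*(-54))))) = 2490/((-1/(54*(1 - 108)))) = 2490/((-1/54/(-107))) = 2490/((-1/54*(-1/107))) = 2490/(1/5778) = 2490*5778 = 14387220)
(N - 1023) - 1793 = (14387220 - 1023) - 1793 = 14386197 - 1793 = 14384404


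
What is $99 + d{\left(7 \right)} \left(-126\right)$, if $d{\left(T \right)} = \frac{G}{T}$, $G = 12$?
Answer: $-117$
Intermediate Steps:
$d{\left(T \right)} = \frac{12}{T}$
$99 + d{\left(7 \right)} \left(-126\right) = 99 + \frac{12}{7} \left(-126\right) = 99 - 216 = -117$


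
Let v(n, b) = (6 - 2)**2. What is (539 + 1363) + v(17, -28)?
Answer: 1918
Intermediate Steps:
v(n, b) = 16 (v(n, b) = 4**2 = 16)
(539 + 1363) + v(17, -28) = (539 + 1363) + 16 = 1902 + 16 = 1918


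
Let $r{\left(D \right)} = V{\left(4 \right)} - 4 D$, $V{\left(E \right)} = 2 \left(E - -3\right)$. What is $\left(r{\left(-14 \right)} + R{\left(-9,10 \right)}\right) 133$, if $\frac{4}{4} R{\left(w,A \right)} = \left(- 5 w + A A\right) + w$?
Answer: $27398$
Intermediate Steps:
$V{\left(E \right)} = 6 + 2 E$ ($V{\left(E \right)} = 2 \left(E + 3\right) = 2 \left(3 + E\right) = 6 + 2 E$)
$r{\left(D \right)} = 14 - 4 D$ ($r{\left(D \right)} = \left(6 + 2 \cdot 4\right) - 4 D = \left(6 + 8\right) - 4 D = 14 - 4 D$)
$R{\left(w,A \right)} = A^{2} - 4 w$ ($R{\left(w,A \right)} = \left(- 5 w + A A\right) + w = \left(- 5 w + A^{2}\right) + w = \left(A^{2} - 5 w\right) + w = A^{2} - 4 w$)
$\left(r{\left(-14 \right)} + R{\left(-9,10 \right)}\right) 133 = \left(\left(14 - -56\right) - \left(-36 - 10^{2}\right)\right) 133 = \left(\left(14 + 56\right) + \left(100 + 36\right)\right) 133 = \left(70 + 136\right) 133 = 206 \cdot 133 = 27398$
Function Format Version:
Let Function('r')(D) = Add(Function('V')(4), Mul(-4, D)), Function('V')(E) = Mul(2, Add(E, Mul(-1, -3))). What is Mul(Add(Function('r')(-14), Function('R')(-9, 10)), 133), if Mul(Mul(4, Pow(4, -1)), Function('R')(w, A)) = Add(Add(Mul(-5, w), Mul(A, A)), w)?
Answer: 27398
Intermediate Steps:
Function('V')(E) = Add(6, Mul(2, E)) (Function('V')(E) = Mul(2, Add(E, 3)) = Mul(2, Add(3, E)) = Add(6, Mul(2, E)))
Function('r')(D) = Add(14, Mul(-4, D)) (Function('r')(D) = Add(Add(6, Mul(2, 4)), Mul(-4, D)) = Add(Add(6, 8), Mul(-4, D)) = Add(14, Mul(-4, D)))
Function('R')(w, A) = Add(Pow(A, 2), Mul(-4, w)) (Function('R')(w, A) = Add(Add(Mul(-5, w), Mul(A, A)), w) = Add(Add(Mul(-5, w), Pow(A, 2)), w) = Add(Add(Pow(A, 2), Mul(-5, w)), w) = Add(Pow(A, 2), Mul(-4, w)))
Mul(Add(Function('r')(-14), Function('R')(-9, 10)), 133) = Mul(Add(Add(14, Mul(-4, -14)), Add(Pow(10, 2), Mul(-4, -9))), 133) = Mul(Add(Add(14, 56), Add(100, 36)), 133) = Mul(Add(70, 136), 133) = Mul(206, 133) = 27398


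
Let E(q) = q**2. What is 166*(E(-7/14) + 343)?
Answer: 113959/2 ≈ 56980.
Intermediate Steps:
166*(E(-7/14) + 343) = 166*((-7/14)**2 + 343) = 166*((-7*1/14)**2 + 343) = 166*((-1/2)**2 + 343) = 166*(1/4 + 343) = 166*(1373/4) = 113959/2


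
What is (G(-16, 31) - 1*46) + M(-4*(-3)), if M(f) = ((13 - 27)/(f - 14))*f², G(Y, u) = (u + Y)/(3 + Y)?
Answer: 12491/13 ≈ 960.85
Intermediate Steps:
G(Y, u) = (Y + u)/(3 + Y)
M(f) = -14*f²/(-14 + f) (M(f) = (-14/(-14 + f))*f² = -14*f²/(-14 + f))
(G(-16, 31) - 1*46) + M(-4*(-3)) = ((-16 + 31)/(3 - 16) - 1*46) - 14*(-4*(-3))²/(-14 - 4*(-3)) = (15/(-13) - 46) - 14*12²/(-14 + 12) = (-1/13*15 - 46) - 14*144/(-2) = (-15/13 - 46) - 14*144*(-½) = -613/13 + 1008 = 12491/13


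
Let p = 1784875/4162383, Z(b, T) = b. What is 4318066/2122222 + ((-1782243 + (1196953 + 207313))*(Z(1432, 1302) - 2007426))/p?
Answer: 30723547580117565937841/17375692625 ≈ 1.7682e+12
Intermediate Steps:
p = 16375/38187 (p = 1784875*(1/4162383) = 16375/38187 ≈ 0.42881)
4318066/2122222 + ((-1782243 + (1196953 + 207313))*(Z(1432, 1302) - 2007426))/p = 4318066/2122222 + ((-1782243 + (1196953 + 207313))*(1432 - 2007426))/(16375/38187) = 4318066*(1/2122222) + ((-1782243 + 1404266)*(-2005994))*(38187/16375) = 2159033/1061111 - 377977*(-2005994)*(38187/16375) = 2159033/1061111 + 758219594138*(38187/16375) = 2159033/1061111 + 28954131641347806/16375 = 30723547580117565937841/17375692625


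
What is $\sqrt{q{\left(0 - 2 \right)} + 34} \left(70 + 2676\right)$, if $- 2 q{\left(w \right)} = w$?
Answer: $2746 \sqrt{35} \approx 16246.0$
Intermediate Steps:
$q{\left(w \right)} = - \frac{w}{2}$
$\sqrt{q{\left(0 - 2 \right)} + 34} \left(70 + 2676\right) = \sqrt{- \frac{0 - 2}{2} + 34} \left(70 + 2676\right) = \sqrt{- \frac{0 - 2}{2} + 34} \cdot 2746 = \sqrt{\left(- \frac{1}{2}\right) \left(-2\right) + 34} \cdot 2746 = \sqrt{1 + 34} \cdot 2746 = \sqrt{35} \cdot 2746 = 2746 \sqrt{35}$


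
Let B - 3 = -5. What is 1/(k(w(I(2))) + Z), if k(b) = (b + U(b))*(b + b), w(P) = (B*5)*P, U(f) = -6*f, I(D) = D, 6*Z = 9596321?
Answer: 6/9572321 ≈ 6.2681e-7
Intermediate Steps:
B = -2 (B = 3 - 5 = -2)
Z = 9596321/6 (Z = (⅙)*9596321 = 9596321/6 ≈ 1.5994e+6)
w(P) = -10*P (w(P) = (-2*5)*P = -10*P)
k(b) = -10*b² (k(b) = (b - 6*b)*(b + b) = (-5*b)*(2*b) = -10*b²)
1/(k(w(I(2))) + Z) = 1/(-10*(-10*2)² + 9596321/6) = 1/(-10*(-20)² + 9596321/6) = 1/(-10*400 + 9596321/6) = 1/(-4000 + 9596321/6) = 1/(9572321/6) = 6/9572321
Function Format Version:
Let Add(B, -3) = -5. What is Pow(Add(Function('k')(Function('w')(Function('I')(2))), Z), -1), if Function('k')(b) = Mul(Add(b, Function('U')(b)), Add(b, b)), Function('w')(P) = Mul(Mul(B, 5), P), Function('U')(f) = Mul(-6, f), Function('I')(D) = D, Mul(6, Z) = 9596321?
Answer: Rational(6, 9572321) ≈ 6.2681e-7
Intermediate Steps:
B = -2 (B = Add(3, -5) = -2)
Z = Rational(9596321, 6) (Z = Mul(Rational(1, 6), 9596321) = Rational(9596321, 6) ≈ 1.5994e+6)
Function('w')(P) = Mul(-10, P) (Function('w')(P) = Mul(Mul(-2, 5), P) = Mul(-10, P))
Function('k')(b) = Mul(-10, Pow(b, 2)) (Function('k')(b) = Mul(Add(b, Mul(-6, b)), Add(b, b)) = Mul(Mul(-5, b), Mul(2, b)) = Mul(-10, Pow(b, 2)))
Pow(Add(Function('k')(Function('w')(Function('I')(2))), Z), -1) = Pow(Add(Mul(-10, Pow(Mul(-10, 2), 2)), Rational(9596321, 6)), -1) = Pow(Add(Mul(-10, Pow(-20, 2)), Rational(9596321, 6)), -1) = Pow(Add(Mul(-10, 400), Rational(9596321, 6)), -1) = Pow(Add(-4000, Rational(9596321, 6)), -1) = Pow(Rational(9572321, 6), -1) = Rational(6, 9572321)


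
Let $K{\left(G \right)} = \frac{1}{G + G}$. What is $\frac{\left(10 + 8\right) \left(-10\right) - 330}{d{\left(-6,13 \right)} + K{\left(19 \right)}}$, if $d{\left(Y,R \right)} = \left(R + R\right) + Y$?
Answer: $- \frac{19380}{761} \approx -25.466$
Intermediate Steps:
$K{\left(G \right)} = \frac{1}{2 G}$
$d{\left(Y,R \right)} = Y + 2 R$ ($d{\left(Y,R \right)} = 2 R + Y = Y + 2 R$)
$\frac{\left(10 + 8\right) \left(-10\right) - 330}{d{\left(-6,13 \right)} + K{\left(19 \right)}} = \frac{\left(10 + 8\right) \left(-10\right) - 330}{\left(-6 + 2 \cdot 13\right) + \frac{1}{2 \cdot 19}} = \frac{18 \left(-10\right) - 330}{\left(-6 + 26\right) + \frac{1}{2} \cdot \frac{1}{19}} = \frac{-180 - 330}{20 + \frac{1}{38}} = - \frac{510}{\frac{761}{38}} = \left(-510\right) \frac{38}{761} = - \frac{19380}{761}$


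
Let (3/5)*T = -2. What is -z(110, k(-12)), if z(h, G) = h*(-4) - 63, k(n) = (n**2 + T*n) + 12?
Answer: 503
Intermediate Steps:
T = -10/3 (T = (5/3)*(-2) = -10/3 ≈ -3.3333)
k(n) = 12 + n**2 - 10*n/3 (k(n) = (n**2 - 10*n/3) + 12 = 12 + n**2 - 10*n/3)
z(h, G) = -63 - 4*h (z(h, G) = -4*h - 63 = -63 - 4*h)
-z(110, k(-12)) = -(-63 - 4*110) = -(-63 - 440) = -1*(-503) = 503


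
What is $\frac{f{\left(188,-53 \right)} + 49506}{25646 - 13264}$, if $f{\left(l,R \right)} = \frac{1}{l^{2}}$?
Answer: $\frac{1749740065}{437629408} \approx 3.9982$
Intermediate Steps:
$f{\left(l,R \right)} = \frac{1}{l^{2}}$
$\frac{f{\left(188,-53 \right)} + 49506}{25646 - 13264} = \frac{\frac{1}{35344} + 49506}{25646 - 13264} = \frac{\frac{1}{35344} + 49506}{12382} = \frac{1749740065}{35344} \cdot \frac{1}{12382} = \frac{1749740065}{437629408}$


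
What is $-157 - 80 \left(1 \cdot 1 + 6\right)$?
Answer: $-717$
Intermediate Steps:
$-157 - 80 \left(1 \cdot 1 + 6\right) = -157 - 80 \left(1 + 6\right) = -157 - 560 = -717$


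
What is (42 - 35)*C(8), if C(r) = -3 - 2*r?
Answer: -133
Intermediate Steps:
(42 - 35)*C(8) = (42 - 35)*(-3 - 2*8) = 7*(-3 - 16) = 7*(-19) = -133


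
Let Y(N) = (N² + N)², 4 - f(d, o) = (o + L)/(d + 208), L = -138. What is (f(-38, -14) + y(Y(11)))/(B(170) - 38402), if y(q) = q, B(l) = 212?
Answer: -740728/1623075 ≈ -0.45637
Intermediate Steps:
f(d, o) = 4 - (-138 + o)/(208 + d) (f(d, o) = 4 - (o - 138)/(d + 208) = 4 - (-138 + o)/(208 + d))
Y(N) = (N + N²)²
(f(-38, -14) + y(Y(11)))/(B(170) - 38402) = ((970 - 1*(-14) + 4*(-38))/(208 - 38) + 11²*(1 + 11)²)/(212 - 38402) = ((970 + 14 - 152)/170 + 121*12²)/(-38190) = ((1/170)*832 + 121*144)*(-1/38190) = (416/85 + 17424)*(-1/38190) = (1481456/85)*(-1/38190) = -740728/1623075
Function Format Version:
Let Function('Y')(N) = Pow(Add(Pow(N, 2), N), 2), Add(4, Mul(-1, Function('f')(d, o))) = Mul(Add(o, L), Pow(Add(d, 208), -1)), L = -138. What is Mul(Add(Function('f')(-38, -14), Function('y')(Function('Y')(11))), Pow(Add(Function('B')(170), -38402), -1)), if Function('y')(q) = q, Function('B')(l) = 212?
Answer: Rational(-740728, 1623075) ≈ -0.45637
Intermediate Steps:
Function('f')(d, o) = Add(4, Mul(-1, Pow(Add(208, d), -1), Add(-138, o))) (Function('f')(d, o) = Add(4, Mul(-1, Mul(Add(o, -138), Pow(Add(d, 208), -1)))) = Add(4, Mul(-1, Mul(Add(-138, o), Pow(Add(208, d), -1)))) = Add(4, Mul(-1, Mul(Pow(Add(208, d), -1), Add(-138, o)))) = Add(4, Mul(-1, Pow(Add(208, d), -1), Add(-138, o))))
Function('Y')(N) = Pow(Add(N, Pow(N, 2)), 2)
Mul(Add(Function('f')(-38, -14), Function('y')(Function('Y')(11))), Pow(Add(Function('B')(170), -38402), -1)) = Mul(Add(Mul(Pow(Add(208, -38), -1), Add(970, Mul(-1, -14), Mul(4, -38))), Mul(Pow(11, 2), Pow(Add(1, 11), 2))), Pow(Add(212, -38402), -1)) = Mul(Add(Mul(Pow(170, -1), Add(970, 14, -152)), Mul(121, Pow(12, 2))), Pow(-38190, -1)) = Mul(Add(Mul(Rational(1, 170), 832), Mul(121, 144)), Rational(-1, 38190)) = Mul(Add(Rational(416, 85), 17424), Rational(-1, 38190)) = Mul(Rational(1481456, 85), Rational(-1, 38190)) = Rational(-740728, 1623075)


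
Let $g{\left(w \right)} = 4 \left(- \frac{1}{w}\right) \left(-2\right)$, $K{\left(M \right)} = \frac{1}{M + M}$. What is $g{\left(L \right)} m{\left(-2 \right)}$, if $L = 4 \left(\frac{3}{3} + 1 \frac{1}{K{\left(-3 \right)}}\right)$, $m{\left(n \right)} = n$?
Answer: $\frac{4}{5} \approx 0.8$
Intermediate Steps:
$K{\left(M \right)} = \frac{1}{2 M}$
$L = -20$ ($L = 4 \left(\frac{3}{3} + 1 \frac{1}{\frac{1}{2} \frac{1}{-3}}\right) = 4 \left(3 \cdot \frac{1}{3} + 1 \frac{1}{\frac{1}{2} \left(- \frac{1}{3}\right)}\right) = 4 \left(1 + 1 \frac{1}{- \frac{1}{6}}\right) = 4 \left(1 + 1 \left(-6\right)\right) = 4 \left(1 - 6\right) = 4 \left(-5\right) = -20$)
$g{\left(w \right)} = \frac{8}{w}$ ($g{\left(w \right)} = - \frac{4}{w} \left(-2\right) = \frac{8}{w}$)
$g{\left(L \right)} m{\left(-2 \right)} = \frac{8}{-20} \left(-2\right) = 8 \left(- \frac{1}{20}\right) \left(-2\right) = \left(- \frac{2}{5}\right) \left(-2\right) = \frac{4}{5}$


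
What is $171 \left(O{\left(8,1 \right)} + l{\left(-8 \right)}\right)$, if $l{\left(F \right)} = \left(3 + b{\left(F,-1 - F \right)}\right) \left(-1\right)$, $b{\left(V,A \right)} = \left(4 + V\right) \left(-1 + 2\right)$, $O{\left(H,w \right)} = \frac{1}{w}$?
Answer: $342$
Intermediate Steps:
$b{\left(V,A \right)} = 4 + V$ ($b{\left(V,A \right)} = \left(4 + V\right) 1 = 4 + V$)
$l{\left(F \right)} = -7 - F$ ($l{\left(F \right)} = \left(3 + \left(4 + F\right)\right) \left(-1\right) = \left(7 + F\right) \left(-1\right) = -7 - F$)
$171 \left(O{\left(8,1 \right)} + l{\left(-8 \right)}\right) = 171 \left(1^{-1} - -1\right) = 171 \left(1 + \left(-7 + 8\right)\right) = 171 \left(1 + 1\right) = 171 \cdot 2 = 342$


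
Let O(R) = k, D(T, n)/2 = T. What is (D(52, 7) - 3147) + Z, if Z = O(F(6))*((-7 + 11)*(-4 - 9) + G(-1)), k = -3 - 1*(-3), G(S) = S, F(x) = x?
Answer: -3043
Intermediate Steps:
D(T, n) = 2*T
k = 0 (k = -3 + 3 = 0)
O(R) = 0
Z = 0 (Z = 0*((-7 + 11)*(-4 - 9) - 1) = 0*(4*(-13) - 1) = 0*(-52 - 1) = 0*(-53) = 0)
(D(52, 7) - 3147) + Z = (2*52 - 3147) + 0 = (104 - 3147) + 0 = -3043 + 0 = -3043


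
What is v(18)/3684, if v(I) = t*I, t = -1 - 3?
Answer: -6/307 ≈ -0.019544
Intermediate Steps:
t = -4
v(I) = -4*I
v(18)/3684 = -4*18/3684 = -72*1/3684 = -6/307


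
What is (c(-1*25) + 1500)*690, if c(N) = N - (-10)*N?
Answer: 845250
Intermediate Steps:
c(N) = 11*N (c(N) = N + 10*N = 11*N)
(c(-1*25) + 1500)*690 = (11*(-1*25) + 1500)*690 = (11*(-25) + 1500)*690 = (-275 + 1500)*690 = 1225*690 = 845250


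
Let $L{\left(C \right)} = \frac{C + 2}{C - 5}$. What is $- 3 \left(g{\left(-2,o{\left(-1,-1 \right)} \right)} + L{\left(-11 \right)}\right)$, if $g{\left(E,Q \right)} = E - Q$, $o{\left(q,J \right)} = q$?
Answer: $\frac{21}{16} \approx 1.3125$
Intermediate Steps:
$L{\left(C \right)} = \frac{2 + C}{-5 + C}$
$- 3 \left(g{\left(-2,o{\left(-1,-1 \right)} \right)} + L{\left(-11 \right)}\right) = - 3 \left(\left(-2 - -1\right) + \frac{2 - 11}{-5 - 11}\right) = - 3 \left(\left(-2 + 1\right) + \frac{1}{-16} \left(-9\right)\right) = - 3 \left(-1 - - \frac{9}{16}\right) = - 3 \left(-1 + \frac{9}{16}\right) = \left(-3\right) \left(- \frac{7}{16}\right) = \frac{21}{16}$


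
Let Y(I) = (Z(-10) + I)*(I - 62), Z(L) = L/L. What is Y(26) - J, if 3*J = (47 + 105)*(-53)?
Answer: 5140/3 ≈ 1713.3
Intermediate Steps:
J = -8056/3 (J = ((47 + 105)*(-53))/3 = (152*(-53))/3 = (⅓)*(-8056) = -8056/3 ≈ -2685.3)
Z(L) = 1
Y(I) = (1 + I)*(-62 + I) (Y(I) = (1 + I)*(I - 62) = (1 + I)*(-62 + I))
Y(26) - J = (-62 + 26² - 61*26) - 1*(-8056/3) = (-62 + 676 - 1586) + 8056/3 = -972 + 8056/3 = 5140/3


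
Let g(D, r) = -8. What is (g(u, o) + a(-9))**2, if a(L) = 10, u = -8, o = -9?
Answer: 4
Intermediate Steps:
(g(u, o) + a(-9))**2 = (-8 + 10)**2 = 2**2 = 4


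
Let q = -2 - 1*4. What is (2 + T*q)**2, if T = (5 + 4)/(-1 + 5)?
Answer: 529/4 ≈ 132.25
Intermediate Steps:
T = 9/4 ≈ 2.2500
q = -6 (q = -2 - 4 = -6)
(2 + T*q)**2 = (2 + (9/4)*(-6))**2 = (2 - 27/2)**2 = (-23/2)**2 = 529/4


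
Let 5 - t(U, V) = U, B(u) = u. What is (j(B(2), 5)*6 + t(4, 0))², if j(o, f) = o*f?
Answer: 3721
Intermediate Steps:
t(U, V) = 5 - U
j(o, f) = f*o
(j(B(2), 5)*6 + t(4, 0))² = ((5*2)*6 + (5 - 1*4))² = (10*6 + (5 - 4))² = (60 + 1)² = 61² = 3721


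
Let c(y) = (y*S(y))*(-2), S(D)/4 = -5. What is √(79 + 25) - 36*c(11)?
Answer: -15840 + 2*√26 ≈ -15830.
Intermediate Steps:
S(D) = -20 (S(D) = 4*(-5) = -20)
c(y) = 40*y (c(y) = (y*(-20))*(-2) = -20*y*(-2) = 40*y)
√(79 + 25) - 36*c(11) = √(79 + 25) - 1440*11 = √104 - 36*440 = 2*√26 - 15840 = -15840 + 2*√26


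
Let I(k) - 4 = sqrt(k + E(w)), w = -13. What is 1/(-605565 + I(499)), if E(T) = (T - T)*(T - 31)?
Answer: -605561/366704124222 - sqrt(499)/366704124222 ≈ -1.6514e-6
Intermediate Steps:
E(T) = 0 (E(T) = 0*(-31 + T) = 0)
I(k) = 4 + sqrt(k) (I(k) = 4 + sqrt(k + 0) = 4 + sqrt(k))
1/(-605565 + I(499)) = 1/(-605565 + (4 + sqrt(499))) = 1/(-605561 + sqrt(499))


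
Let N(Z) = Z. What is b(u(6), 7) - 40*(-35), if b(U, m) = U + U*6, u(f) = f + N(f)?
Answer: 1484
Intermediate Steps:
u(f) = 2*f (u(f) = f + f = 2*f)
b(U, m) = 7*U (b(U, m) = U + 6*U = 7*U)
b(u(6), 7) - 40*(-35) = 7*(2*6) - 40*(-35) = 7*12 + 1400 = 84 + 1400 = 1484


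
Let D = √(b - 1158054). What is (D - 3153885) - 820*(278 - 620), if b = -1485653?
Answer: -2873445 + I*√2643707 ≈ -2.8734e+6 + 1625.9*I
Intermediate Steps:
D = I*√2643707 (D = √(-1485653 - 1158054) = √(-2643707) = I*√2643707 ≈ 1625.9*I)
(D - 3153885) - 820*(278 - 620) = (I*√2643707 - 3153885) - 820*(278 - 620) = (-3153885 + I*√2643707) - 820*(-342) = (-3153885 + I*√2643707) + 280440 = -2873445 + I*√2643707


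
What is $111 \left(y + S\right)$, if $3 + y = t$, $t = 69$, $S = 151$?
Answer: $24087$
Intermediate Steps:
$y = 66$ ($y = -3 + 69 = 66$)
$111 \left(y + S\right) = 111 \left(66 + 151\right) = 111 \cdot 217 = 24087$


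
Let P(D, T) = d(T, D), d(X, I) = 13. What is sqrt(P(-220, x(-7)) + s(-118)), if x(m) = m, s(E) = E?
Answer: I*sqrt(105) ≈ 10.247*I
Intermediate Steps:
P(D, T) = 13
sqrt(P(-220, x(-7)) + s(-118)) = sqrt(13 - 118) = sqrt(-105) = I*sqrt(105)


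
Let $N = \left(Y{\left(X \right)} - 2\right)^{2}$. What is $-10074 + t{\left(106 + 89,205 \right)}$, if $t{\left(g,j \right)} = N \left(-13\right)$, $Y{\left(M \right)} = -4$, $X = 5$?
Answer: $-10542$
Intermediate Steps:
$N = 36$ ($N = \left(-4 - 2\right)^{2} = \left(-6\right)^{2} = 36$)
$t{\left(g,j \right)} = -468$ ($t{\left(g,j \right)} = 36 \left(-13\right) = -468$)
$-10074 + t{\left(106 + 89,205 \right)} = -10074 - 468 = -10542$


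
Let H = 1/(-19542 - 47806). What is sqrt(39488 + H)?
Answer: 17*sqrt(154937559259)/33674 ≈ 198.72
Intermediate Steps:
H = -1/67348 (H = 1/(-67348) = -1/67348 ≈ -1.4848e-5)
sqrt(39488 + H) = sqrt(39488 - 1/67348) = sqrt(2659437823/67348) = 17*sqrt(154937559259)/33674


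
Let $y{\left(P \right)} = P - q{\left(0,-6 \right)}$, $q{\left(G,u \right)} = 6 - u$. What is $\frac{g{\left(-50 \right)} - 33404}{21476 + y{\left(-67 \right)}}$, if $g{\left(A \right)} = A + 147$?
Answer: $- \frac{33307}{21397} \approx -1.5566$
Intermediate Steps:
$g{\left(A \right)} = 147 + A$
$y{\left(P \right)} = -12 + P$ ($y{\left(P \right)} = P - \left(6 - -6\right) = P - \left(6 + 6\right) = P - 12 = -12 + P$)
$\frac{g{\left(-50 \right)} - 33404}{21476 + y{\left(-67 \right)}} = \frac{\left(147 - 50\right) - 33404}{21476 - 79} = \frac{97 - 33404}{21476 - 79} = - \frac{33307}{21397}$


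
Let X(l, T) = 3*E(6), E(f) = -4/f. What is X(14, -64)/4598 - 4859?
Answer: -11170842/2299 ≈ -4859.0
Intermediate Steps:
X(l, T) = -2 (X(l, T) = 3*(-4/6) = 3*(-4*1/6) = 3*(-2/3) = -2)
X(14, -64)/4598 - 4859 = -2/4598 - 4859 = -2*1/4598 - 4859 = -1/2299 - 4859 = -11170842/2299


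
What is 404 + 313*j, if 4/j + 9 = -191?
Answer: 19887/50 ≈ 397.74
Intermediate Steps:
j = -1/50 (j = 4/(-9 - 191) = 4/(-200) = 4*(-1/200) = -1/50 ≈ -0.020000)
404 + 313*j = 404 + 313*(-1/50) = 404 - 313/50 = 19887/50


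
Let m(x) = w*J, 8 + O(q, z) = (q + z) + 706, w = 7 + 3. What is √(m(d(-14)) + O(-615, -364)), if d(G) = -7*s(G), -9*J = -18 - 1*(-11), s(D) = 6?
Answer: I*√2459/3 ≈ 16.529*I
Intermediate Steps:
w = 10
O(q, z) = 698 + q + z (O(q, z) = -8 + ((q + z) + 706) = -8 + (706 + q + z) = 698 + q + z)
J = 7/9 (J = -(-18 - 1*(-11))/9 = -(-18 + 11)/9 = -⅑*(-7) = 7/9 ≈ 0.77778)
d(G) = -42 (d(G) = -7*6 = -42)
m(x) = 70/9 (m(x) = 10*(7/9) = 70/9)
√(m(d(-14)) + O(-615, -364)) = √(70/9 + (698 - 615 - 364)) = √(70/9 - 281) = √(-2459/9) = I*√2459/3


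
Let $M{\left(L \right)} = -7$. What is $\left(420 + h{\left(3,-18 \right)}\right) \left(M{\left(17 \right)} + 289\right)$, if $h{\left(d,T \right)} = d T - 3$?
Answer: $102366$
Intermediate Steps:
$h{\left(d,T \right)} = -3 + T d$ ($h{\left(d,T \right)} = T d - 3 = -3 + T d$)
$\left(420 + h{\left(3,-18 \right)}\right) \left(M{\left(17 \right)} + 289\right) = \left(420 - 57\right) \left(-7 + 289\right) = \left(420 - 57\right) 282 = 363 \cdot 282 = 102366$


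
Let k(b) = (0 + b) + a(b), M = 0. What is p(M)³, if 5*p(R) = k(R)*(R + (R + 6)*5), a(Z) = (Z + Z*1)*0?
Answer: 0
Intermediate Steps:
a(Z) = 0 (a(Z) = (Z + Z)*0 = (2*Z)*0 = 0)
k(b) = b (k(b) = (0 + b) + 0 = b + 0 = b)
p(R) = R*(30 + 6*R)/5 (p(R) = (R*(R + (R + 6)*5))/5 = (R*(R + (6 + R)*5))/5 = (R*(R + (30 + 5*R)))/5 = (R*(30 + 6*R))/5 = R*(30 + 6*R)/5)
p(M)³ = ((6/5)*0*(5 + 0))³ = ((6/5)*0*5)³ = 0³ = 0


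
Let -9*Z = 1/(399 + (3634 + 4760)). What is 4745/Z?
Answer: -375505065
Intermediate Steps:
Z = -1/79137 (Z = -1/(9*(399 + (3634 + 4760))) = -1/(9*(399 + 8394)) = -⅑/8793 = -⅑*1/8793 = -1/79137 ≈ -1.2636e-5)
4745/Z = 4745/(-1/79137) = 4745*(-79137) = -375505065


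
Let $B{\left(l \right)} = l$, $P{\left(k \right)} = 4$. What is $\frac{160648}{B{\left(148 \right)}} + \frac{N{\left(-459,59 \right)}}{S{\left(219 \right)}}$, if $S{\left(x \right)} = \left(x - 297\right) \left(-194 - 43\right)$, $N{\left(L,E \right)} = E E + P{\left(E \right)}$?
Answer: $\frac{742563677}{683982} \approx 1085.6$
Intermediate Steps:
$N{\left(L,E \right)} = 4 + E^{2}$ ($N{\left(L,E \right)} = E E + 4 = E^{2} + 4 = 4 + E^{2}$)
$S{\left(x \right)} = 70389 - 237 x$ ($S{\left(x \right)} = \left(-297 + x\right) \left(-237\right) = 70389 - 237 x$)
$\frac{160648}{B{\left(148 \right)}} + \frac{N{\left(-459,59 \right)}}{S{\left(219 \right)}} = \frac{160648}{148} + \frac{4 + 59^{2}}{70389 - 51903} = 160648 \cdot \frac{1}{148} + \frac{4 + 3481}{70389 - 51903} = \frac{40162}{37} + \frac{3485}{18486} = \frac{742563677}{683982}$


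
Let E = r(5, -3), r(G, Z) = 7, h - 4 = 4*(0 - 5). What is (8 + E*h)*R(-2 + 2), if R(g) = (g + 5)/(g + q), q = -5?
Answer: 104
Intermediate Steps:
h = -16 (h = 4 + 4*(0 - 5) = 4 + 4*(-5) = 4 - 20 = -16)
R(g) = (5 + g)/(-5 + g) (R(g) = (g + 5)/(g - 5) = (5 + g)/(-5 + g))
E = 7
(8 + E*h)*R(-2 + 2) = (8 + 7*(-16))*((5 + (-2 + 2))/(-5 + (-2 + 2))) = (8 - 112)*((5 + 0)/(-5 + 0)) = -104*5/(-5) = -(-104)*5/5 = -104*(-1) = 104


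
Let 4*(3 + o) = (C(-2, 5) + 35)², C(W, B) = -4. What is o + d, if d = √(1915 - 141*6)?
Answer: 949/4 + √1069 ≈ 269.95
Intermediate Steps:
d = √1069 (d = √(1915 - 846) = √1069 ≈ 32.696)
o = 949/4 (o = -3 + (-4 + 35)²/4 = -3 + (¼)*31² = -3 + (¼)*961 = -3 + 961/4 = 949/4 ≈ 237.25)
o + d = 949/4 + √1069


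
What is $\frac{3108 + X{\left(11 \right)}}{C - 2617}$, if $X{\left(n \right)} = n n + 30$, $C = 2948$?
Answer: $\frac{3259}{331} \approx 9.8459$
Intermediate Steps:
$X{\left(n \right)} = 30 + n^{2}$ ($X{\left(n \right)} = n^{2} + 30 = 30 + n^{2}$)
$\frac{3108 + X{\left(11 \right)}}{C - 2617} = \frac{3108 + \left(30 + 11^{2}\right)}{2948 - 2617} = \frac{3108 + \left(30 + 121\right)}{331} = \left(3108 + 151\right) \frac{1}{331} = 3259 \cdot \frac{1}{331} = \frac{3259}{331}$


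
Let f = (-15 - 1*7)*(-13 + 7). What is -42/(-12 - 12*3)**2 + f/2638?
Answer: 16111/506496 ≈ 0.031809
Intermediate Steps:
f = 132 (f = (-15 - 7)*(-6) = -22*(-6) = 132)
-42/(-12 - 12*3)**2 + f/2638 = -42/(-12 - 12*3)**2 + 132/2638 = -42/(-12 - 36)**2 + 132*(1/2638) = -42/((-48)**2) + 66/1319 = -42/2304 + 66/1319 = -42*1/2304 + 66/1319 = -7/384 + 66/1319 = 16111/506496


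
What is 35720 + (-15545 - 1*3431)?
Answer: 16744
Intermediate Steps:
35720 + (-15545 - 1*3431) = 35720 + (-15545 - 3431) = 35720 - 18976 = 16744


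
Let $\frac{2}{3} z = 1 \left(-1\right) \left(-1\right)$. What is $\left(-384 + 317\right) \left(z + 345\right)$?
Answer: $- \frac{46431}{2} \approx -23216.0$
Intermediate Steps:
$z = \frac{3}{2}$ ($z = \frac{3 \cdot 1 \left(-1\right) \left(-1\right)}{2} = \frac{3 \left(\left(-1\right) \left(-1\right)\right)}{2} = \frac{3}{2} \cdot 1 = \frac{3}{2} \approx 1.5$)
$\left(-384 + 317\right) \left(z + 345\right) = \left(-384 + 317\right) \left(\frac{3}{2} + 345\right) = \left(-67\right) \frac{693}{2} = - \frac{46431}{2}$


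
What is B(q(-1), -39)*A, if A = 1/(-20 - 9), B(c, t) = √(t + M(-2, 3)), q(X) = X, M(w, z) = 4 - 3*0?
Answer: -I*√35/29 ≈ -0.204*I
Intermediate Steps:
M(w, z) = 4 (M(w, z) = 4 + 0 = 4)
B(c, t) = √(4 + t) (B(c, t) = √(t + 4) = √(4 + t))
A = -1/29 (A = 1/(-29) = -1/29 ≈ -0.034483)
B(q(-1), -39)*A = √(4 - 39)*(-1/29) = √(-35)*(-1/29) = (I*√35)*(-1/29) = -I*√35/29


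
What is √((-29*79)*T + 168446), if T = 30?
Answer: 2*√24929 ≈ 315.78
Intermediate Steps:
√((-29*79)*T + 168446) = √(-29*79*30 + 168446) = √(-2291*30 + 168446) = √(-68730 + 168446) = √99716 = 2*√24929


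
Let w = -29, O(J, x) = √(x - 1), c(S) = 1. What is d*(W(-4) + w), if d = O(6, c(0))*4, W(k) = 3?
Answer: 0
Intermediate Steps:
O(J, x) = √(-1 + x)
d = 0 (d = √(-1 + 1)*4 = √0*4 = 0*4 = 0)
d*(W(-4) + w) = 0*(3 - 29) = 0*(-26) = 0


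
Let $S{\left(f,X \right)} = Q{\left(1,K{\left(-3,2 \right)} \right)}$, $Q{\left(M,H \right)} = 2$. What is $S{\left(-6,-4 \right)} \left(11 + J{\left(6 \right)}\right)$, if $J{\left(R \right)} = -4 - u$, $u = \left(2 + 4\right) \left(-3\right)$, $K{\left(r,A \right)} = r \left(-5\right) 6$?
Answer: $50$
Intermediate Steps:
$K{\left(r,A \right)} = - 30 r$ ($K{\left(r,A \right)} = - 5 r 6 = - 30 r$)
$S{\left(f,X \right)} = 2$
$u = -18$ ($u = 6 \left(-3\right) = -18$)
$J{\left(R \right)} = 14$ ($J{\left(R \right)} = -4 - -18 = -4 + 18 = 14$)
$S{\left(-6,-4 \right)} \left(11 + J{\left(6 \right)}\right) = 2 \left(11 + 14\right) = 2 \cdot 25 = 50$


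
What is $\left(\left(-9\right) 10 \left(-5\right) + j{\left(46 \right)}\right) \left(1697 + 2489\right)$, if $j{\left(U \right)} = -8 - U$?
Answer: $1657656$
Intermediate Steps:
$\left(\left(-9\right) 10 \left(-5\right) + j{\left(46 \right)}\right) \left(1697 + 2489\right) = \left(\left(-9\right) 10 \left(-5\right) - 54\right) \left(1697 + 2489\right) = \left(\left(-90\right) \left(-5\right) - 54\right) 4186 = \left(450 - 54\right) 4186 = 396 \cdot 4186 = 1657656$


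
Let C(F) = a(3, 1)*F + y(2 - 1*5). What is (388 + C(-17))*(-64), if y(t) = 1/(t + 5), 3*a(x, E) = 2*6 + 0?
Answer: -20512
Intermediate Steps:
a(x, E) = 4 (a(x, E) = (2*6 + 0)/3 = (12 + 0)/3 = (1/3)*12 = 4)
y(t) = 1/(5 + t)
C(F) = 1/2 + 4*F (C(F) = 4*F + 1/(5 + (2 - 1*5)) = 4*F + 1/(5 + (2 - 5)) = 4*F + 1/(5 - 3) = 4*F + 1/2 = 1/2 + 4*F)
(388 + C(-17))*(-64) = (388 + (1/2 + 4*(-17)))*(-64) = (388 + (1/2 - 68))*(-64) = (388 - 135/2)*(-64) = (641/2)*(-64) = -20512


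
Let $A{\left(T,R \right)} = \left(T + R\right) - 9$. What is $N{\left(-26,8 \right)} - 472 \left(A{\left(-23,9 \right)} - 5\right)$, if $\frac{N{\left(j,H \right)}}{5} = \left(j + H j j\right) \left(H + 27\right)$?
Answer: $955066$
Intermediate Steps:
$A{\left(T,R \right)} = -9 + R + T$ ($A{\left(T,R \right)} = \left(R + T\right) - 9 = -9 + R + T$)
$N{\left(j,H \right)} = 5 \left(27 + H\right) \left(j + H j^{2}\right)$ ($N{\left(j,H \right)} = 5 \left(j + H j j\right) \left(H + 27\right) = 5 \left(j + H j^{2}\right) \left(27 + H\right) = 5 \left(27 + H\right) \left(j + H j^{2}\right)$)
$N{\left(-26,8 \right)} - 472 \left(A{\left(-23,9 \right)} - 5\right) = 5 \left(-26\right) \left(27 + 8 - 26 \cdot 8^{2} + 27 \cdot 8 \left(-26\right)\right) - 472 \left(\left(-9 + 9 - 23\right) - 5\right) = 5 \left(-26\right) \left(27 + 8 - 1664 - 5616\right) - 472 \left(-23 - 5\right) = 5 \left(-26\right) \left(27 + 8 - 1664 - 5616\right) - -13216 = 5 \left(-26\right) \left(-7245\right) + 13216 = 941850 + 13216 = 955066$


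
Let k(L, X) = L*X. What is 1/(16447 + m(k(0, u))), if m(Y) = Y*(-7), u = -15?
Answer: 1/16447 ≈ 6.0801e-5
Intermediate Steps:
m(Y) = -7*Y
1/(16447 + m(k(0, u))) = 1/(16447 - 0*(-15)) = 1/(16447 - 7*0) = 1/(16447 + 0) = 1/16447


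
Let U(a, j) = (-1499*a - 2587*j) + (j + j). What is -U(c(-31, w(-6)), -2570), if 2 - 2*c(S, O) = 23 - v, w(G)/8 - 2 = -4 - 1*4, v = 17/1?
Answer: -6646448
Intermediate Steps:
v = 17 (v = 17*1 = 17)
w(G) = -48 (w(G) = 16 + 8*(-4 - 1*4) = 16 + 8*(-4 - 4) = 16 + 8*(-8) = 16 - 64 = -48)
c(S, O) = -2 (c(S, O) = 1 - (23 - 1*17)/2 = 1 - (23 - 17)/2 = 1 - 1/2*6 = 1 - 3 = -2)
U(a, j) = -2585*j - 1499*a (U(a, j) = (-2587*j - 1499*a) + 2*j = -2585*j - 1499*a)
-U(c(-31, w(-6)), -2570) = -(-2585*(-2570) - 1499*(-2)) = -(6643450 + 2998) = -1*6646448 = -6646448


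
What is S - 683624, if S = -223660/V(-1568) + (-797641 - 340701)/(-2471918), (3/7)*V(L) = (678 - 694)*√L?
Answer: -844930666245/1235959 - 167745*I*√2/1568 ≈ -6.8362e+5 - 151.29*I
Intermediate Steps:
V(L) = -112*√L/3 (V(L) = 7*((678 - 694)*√L)/3 = 7*(-16*√L)/3 = -112*√L/3)
S = 569171/1235959 - 167745*I*√2/1568 (S = -223660*3*I*√2/6272 + (-797641 - 340701)/(-2471918) = -223660*3*I*√2/6272 - 1138342*(-1/2471918) = -223660*3*I*√2/6272 + 569171/1235959 = -167745*I*√2/1568 + 569171/1235959 = 569171/1235959 - 167745*I*√2/1568 ≈ 0.46051 - 151.29*I)
S - 683624 = (569171/1235959 - 167745*I*√2/1568) - 683624 = -844930666245/1235959 - 167745*I*√2/1568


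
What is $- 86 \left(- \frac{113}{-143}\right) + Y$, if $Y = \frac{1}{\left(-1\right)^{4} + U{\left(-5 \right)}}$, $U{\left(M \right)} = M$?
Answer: $- \frac{39015}{572} \approx -68.208$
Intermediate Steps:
$Y = - \frac{1}{4}$ ($Y = \frac{1}{\left(-1\right)^{4} - 5} = \frac{1}{1 - 5} = \frac{1}{-4} = - \frac{1}{4} \approx -0.25$)
$- 86 \left(- \frac{113}{-143}\right) + Y = - 86 \left(- \frac{113}{-143}\right) - \frac{1}{4} = - 86 \left(\left(-113\right) \left(- \frac{1}{143}\right)\right) - \frac{1}{4} = \left(-86\right) \frac{113}{143} - \frac{1}{4} = - \frac{9718}{143} - \frac{1}{4} = - \frac{39015}{572}$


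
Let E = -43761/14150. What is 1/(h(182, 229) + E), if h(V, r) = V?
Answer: 14150/2531539 ≈ 0.0055895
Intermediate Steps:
E = -43761/14150 (E = -43761*1/14150 = -43761/14150 ≈ -3.0927)
1/(h(182, 229) + E) = 1/(182 - 43761/14150) = 1/(2531539/14150) = 14150/2531539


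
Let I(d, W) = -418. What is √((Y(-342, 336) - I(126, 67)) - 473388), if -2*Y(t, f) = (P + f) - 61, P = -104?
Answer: I*√1892222/2 ≈ 687.79*I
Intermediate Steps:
Y(t, f) = 165/2 - f/2 (Y(t, f) = -((-104 + f) - 61)/2 = -(-165 + f)/2 = 165/2 - f/2)
√((Y(-342, 336) - I(126, 67)) - 473388) = √(((165/2 - ½*336) - 1*(-418)) - 473388) = √(((165/2 - 168) + 418) - 473388) = √((-171/2 + 418) - 473388) = √(665/2 - 473388) = √(-946111/2) = I*√1892222/2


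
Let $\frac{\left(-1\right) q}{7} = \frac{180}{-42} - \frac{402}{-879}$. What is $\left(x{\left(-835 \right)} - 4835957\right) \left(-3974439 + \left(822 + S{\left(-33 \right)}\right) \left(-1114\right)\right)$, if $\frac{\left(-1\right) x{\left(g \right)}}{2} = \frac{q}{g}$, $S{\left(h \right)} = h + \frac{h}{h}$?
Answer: $\frac{5743557015592895369}{244655} \approx 2.3476 \cdot 10^{13}$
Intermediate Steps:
$q = \frac{7852}{293}$ ($q = - 7 \left(\frac{180}{-42} - \frac{402}{-879}\right) = - 7 \left(180 \left(- \frac{1}{42}\right) - - \frac{134}{293}\right) = - 7 \left(- \frac{30}{7} + \frac{134}{293}\right) = \left(-7\right) \left(- \frac{7852}{2051}\right) = \frac{7852}{293} \approx 26.799$)
$S{\left(h \right)} = 1 + h$ ($S{\left(h \right)} = h + 1 = 1 + h$)
$x{\left(g \right)} = - \frac{15704}{293 g}$ ($x{\left(g \right)} = - 2 \frac{7852}{293 g} = - \frac{15704}{293 g}$)
$\left(x{\left(-835 \right)} - 4835957\right) \left(-3974439 + \left(822 + S{\left(-33 \right)}\right) \left(-1114\right)\right) = \left(- \frac{15704}{293 \left(-835\right)} - 4835957\right) \left(-3974439 + \left(822 + \left(1 - 33\right)\right) \left(-1114\right)\right) = \left(\left(- \frac{15704}{293}\right) \left(- \frac{1}{835}\right) - 4835957\right) \left(-3974439 + \left(822 - 32\right) \left(-1114\right)\right) = \left(\frac{15704}{244655} - 4835957\right) \left(-3974439 + 790 \left(-1114\right)\right) = - \frac{1183141044131 \left(-3974439 - 880060\right)}{244655} = \left(- \frac{1183141044131}{244655}\right) \left(-4854499\right) = \frac{5743557015592895369}{244655}$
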